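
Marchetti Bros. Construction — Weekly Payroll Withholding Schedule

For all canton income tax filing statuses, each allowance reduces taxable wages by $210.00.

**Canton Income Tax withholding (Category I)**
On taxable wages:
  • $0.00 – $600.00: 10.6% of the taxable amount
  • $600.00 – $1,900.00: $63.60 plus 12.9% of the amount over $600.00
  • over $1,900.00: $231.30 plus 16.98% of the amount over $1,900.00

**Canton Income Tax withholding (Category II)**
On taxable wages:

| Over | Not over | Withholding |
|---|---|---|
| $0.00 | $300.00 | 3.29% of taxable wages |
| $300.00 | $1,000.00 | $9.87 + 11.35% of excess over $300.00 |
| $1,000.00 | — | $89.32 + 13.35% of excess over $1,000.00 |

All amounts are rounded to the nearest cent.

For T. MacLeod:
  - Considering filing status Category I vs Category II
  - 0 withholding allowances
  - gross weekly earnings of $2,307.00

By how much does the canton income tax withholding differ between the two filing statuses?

Canton Income Tax (Category I): taxable = $2,307.00
  $231.30 + 16.98% × ($2,307.00 − $1,900.00) = $231.30 + 16.98% × $407.00 = $300.41
Canton Income Tax (Category II): taxable = $2,307.00
  $89.32 + 13.35% × ($2,307.00 − $1,000.00) = $89.32 + 13.35% × $1,307.00 = $263.80
Difference: |$300.41 − $263.80| = $36.61 (higher under Category I)

$36.61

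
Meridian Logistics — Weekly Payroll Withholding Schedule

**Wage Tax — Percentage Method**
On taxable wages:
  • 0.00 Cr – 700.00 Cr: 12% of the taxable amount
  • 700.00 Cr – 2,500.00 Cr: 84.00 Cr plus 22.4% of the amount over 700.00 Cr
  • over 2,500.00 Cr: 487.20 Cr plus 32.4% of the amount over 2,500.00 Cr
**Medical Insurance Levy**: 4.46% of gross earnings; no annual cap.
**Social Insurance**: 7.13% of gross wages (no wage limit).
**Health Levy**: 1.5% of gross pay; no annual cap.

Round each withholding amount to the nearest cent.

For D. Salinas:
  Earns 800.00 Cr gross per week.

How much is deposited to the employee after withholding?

588.88 Cr

Wage Tax: taxable = 800.00 Cr
  84.00 Cr + 22.4% × (800.00 Cr − 700.00 Cr) = 84.00 Cr + 22.4% × 100.00 Cr = 106.40 Cr
Medical Insurance Levy: 4.46% × 800.00 Cr = 35.68 Cr
Social Insurance: 7.13% × 800.00 Cr = 57.04 Cr
Health Levy: 1.5% × 800.00 Cr = 12.00 Cr
Total withheld: 106.40 Cr + 35.68 Cr + 57.04 Cr + 12.00 Cr = 211.12 Cr
Net pay: 800.00 Cr − 211.12 Cr = 588.88 Cr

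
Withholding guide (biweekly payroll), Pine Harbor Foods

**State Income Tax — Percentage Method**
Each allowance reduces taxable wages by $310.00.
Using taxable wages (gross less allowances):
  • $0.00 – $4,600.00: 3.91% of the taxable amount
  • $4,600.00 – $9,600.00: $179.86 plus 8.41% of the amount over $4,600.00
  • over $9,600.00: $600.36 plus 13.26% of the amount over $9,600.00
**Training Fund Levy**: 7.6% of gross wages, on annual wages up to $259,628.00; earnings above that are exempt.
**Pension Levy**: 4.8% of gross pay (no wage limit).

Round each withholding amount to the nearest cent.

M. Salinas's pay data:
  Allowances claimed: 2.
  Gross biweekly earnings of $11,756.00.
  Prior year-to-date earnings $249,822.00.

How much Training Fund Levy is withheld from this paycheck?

Training Fund Levy: cap $259,628.00 − YTD $249,822.00 = $9,806.00 subject; 7.6% × $9,806.00 = $745.26

$745.26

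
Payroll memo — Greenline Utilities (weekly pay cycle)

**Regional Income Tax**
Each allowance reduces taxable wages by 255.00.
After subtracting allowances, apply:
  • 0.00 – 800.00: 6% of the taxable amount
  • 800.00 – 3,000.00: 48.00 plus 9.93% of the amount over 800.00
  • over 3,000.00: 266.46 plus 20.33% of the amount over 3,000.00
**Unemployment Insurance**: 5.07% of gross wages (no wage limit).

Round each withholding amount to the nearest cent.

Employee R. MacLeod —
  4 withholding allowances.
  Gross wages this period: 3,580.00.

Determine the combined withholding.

Regional Income Tax: taxable = 3,580.00 − 4×255.00 = 2,560.00
  48.00 + 9.93% × (2,560.00 − 800.00) = 48.00 + 9.93% × 1,760.00 = 222.77
Unemployment Insurance: 5.07% × 3,580.00 = 181.51
Total: 222.77 + 181.51 = 404.28

404.28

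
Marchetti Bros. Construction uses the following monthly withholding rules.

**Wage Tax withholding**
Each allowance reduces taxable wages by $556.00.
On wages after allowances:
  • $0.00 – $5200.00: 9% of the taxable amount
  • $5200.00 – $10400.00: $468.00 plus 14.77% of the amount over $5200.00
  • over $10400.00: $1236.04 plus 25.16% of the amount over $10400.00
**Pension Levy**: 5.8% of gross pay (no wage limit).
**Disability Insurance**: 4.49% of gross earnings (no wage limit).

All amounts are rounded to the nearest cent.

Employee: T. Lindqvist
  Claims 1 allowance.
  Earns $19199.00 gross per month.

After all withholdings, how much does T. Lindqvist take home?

Wage Tax: taxable = $19199.00 − 1×$556.00 = $18643.00
  $1236.04 + 25.16% × ($18643.00 − $10400.00) = $1236.04 + 25.16% × $8243.00 = $3309.98
Pension Levy: 5.8% × $19199.00 = $1113.54
Disability Insurance: 4.49% × $19199.00 = $862.04
Total withheld: $3309.98 + $1113.54 + $862.04 = $5285.56
Net pay: $19199.00 − $5285.56 = $13913.44

$13913.44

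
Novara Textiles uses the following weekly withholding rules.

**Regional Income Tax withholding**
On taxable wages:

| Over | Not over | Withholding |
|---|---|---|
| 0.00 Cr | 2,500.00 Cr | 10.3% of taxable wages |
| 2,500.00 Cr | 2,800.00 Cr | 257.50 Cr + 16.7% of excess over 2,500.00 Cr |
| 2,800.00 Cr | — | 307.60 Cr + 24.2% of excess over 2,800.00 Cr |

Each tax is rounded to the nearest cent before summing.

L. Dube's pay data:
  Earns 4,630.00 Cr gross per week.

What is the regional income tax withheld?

750.46 Cr

Regional Income Tax: taxable = 4,630.00 Cr
  307.60 Cr + 24.2% × (4,630.00 Cr − 2,800.00 Cr) = 307.60 Cr + 24.2% × 1,830.00 Cr = 750.46 Cr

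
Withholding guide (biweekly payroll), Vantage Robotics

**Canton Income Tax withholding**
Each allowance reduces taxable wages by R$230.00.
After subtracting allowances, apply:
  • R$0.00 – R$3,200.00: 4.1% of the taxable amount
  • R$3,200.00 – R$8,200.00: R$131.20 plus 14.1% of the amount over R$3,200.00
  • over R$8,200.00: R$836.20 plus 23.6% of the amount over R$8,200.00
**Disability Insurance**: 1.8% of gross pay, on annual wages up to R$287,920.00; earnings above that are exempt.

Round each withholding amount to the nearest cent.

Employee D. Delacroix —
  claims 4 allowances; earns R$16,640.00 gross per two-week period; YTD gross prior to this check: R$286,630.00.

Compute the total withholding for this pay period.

Canton Income Tax: taxable = R$16,640.00 − 4×R$230.00 = R$15,720.00
  R$836.20 + 23.6% × (R$15,720.00 − R$8,200.00) = R$836.20 + 23.6% × R$7,520.00 = R$2,610.92
Disability Insurance: cap R$287,920.00 − YTD R$286,630.00 = R$1,290.00 subject; 1.8% × R$1,290.00 = R$23.22
Total: R$2,610.92 + R$23.22 = R$2,634.14

R$2,634.14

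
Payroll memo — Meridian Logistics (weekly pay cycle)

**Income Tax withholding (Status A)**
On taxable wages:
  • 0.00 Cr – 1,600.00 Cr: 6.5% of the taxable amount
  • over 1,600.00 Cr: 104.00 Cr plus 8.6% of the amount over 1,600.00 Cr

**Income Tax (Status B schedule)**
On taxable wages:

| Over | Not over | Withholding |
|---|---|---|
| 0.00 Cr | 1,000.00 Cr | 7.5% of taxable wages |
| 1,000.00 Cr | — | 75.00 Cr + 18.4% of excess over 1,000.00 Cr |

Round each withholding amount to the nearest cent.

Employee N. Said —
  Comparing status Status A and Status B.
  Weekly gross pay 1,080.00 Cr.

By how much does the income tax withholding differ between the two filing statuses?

Income Tax (Status A): taxable = 1,080.00 Cr
  6.5% × 1,080.00 Cr = 70.20 Cr
Income Tax (Status B): taxable = 1,080.00 Cr
  75.00 Cr + 18.4% × (1,080.00 Cr − 1,000.00 Cr) = 75.00 Cr + 18.4% × 80.00 Cr = 89.72 Cr
Difference: |70.20 Cr − 89.72 Cr| = 19.52 Cr (higher under Status B)

19.52 Cr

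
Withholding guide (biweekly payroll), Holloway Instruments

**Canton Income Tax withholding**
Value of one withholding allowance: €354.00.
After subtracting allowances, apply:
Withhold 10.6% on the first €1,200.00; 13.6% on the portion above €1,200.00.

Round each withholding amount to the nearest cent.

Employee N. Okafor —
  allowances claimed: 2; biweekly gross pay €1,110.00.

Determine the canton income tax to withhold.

€42.61

Canton Income Tax: taxable = €1,110.00 − 2×€354.00 = €402.00
  10.6% × €402.00 = €42.61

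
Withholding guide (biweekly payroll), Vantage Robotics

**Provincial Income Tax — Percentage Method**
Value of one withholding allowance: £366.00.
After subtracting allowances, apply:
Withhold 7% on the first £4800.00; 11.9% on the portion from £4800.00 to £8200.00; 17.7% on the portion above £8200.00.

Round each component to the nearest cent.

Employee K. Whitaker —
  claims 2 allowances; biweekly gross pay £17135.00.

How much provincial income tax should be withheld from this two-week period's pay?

£2192.53

Provincial Income Tax: taxable = £17135.00 − 2×£366.00 = £16403.00
  £740.60 + 17.7% × (£16403.00 − £8200.00) = £740.60 + 17.7% × £8203.00 = £2192.53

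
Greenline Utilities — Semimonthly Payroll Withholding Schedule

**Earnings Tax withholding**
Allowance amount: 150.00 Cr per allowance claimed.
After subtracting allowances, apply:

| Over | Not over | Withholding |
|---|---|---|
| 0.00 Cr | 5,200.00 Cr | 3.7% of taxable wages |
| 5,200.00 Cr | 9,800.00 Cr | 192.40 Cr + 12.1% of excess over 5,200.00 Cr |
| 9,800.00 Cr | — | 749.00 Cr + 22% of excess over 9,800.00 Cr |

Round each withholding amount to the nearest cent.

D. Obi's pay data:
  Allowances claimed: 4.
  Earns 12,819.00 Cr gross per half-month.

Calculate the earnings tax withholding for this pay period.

1,281.18 Cr

Earnings Tax: taxable = 12,819.00 Cr − 4×150.00 Cr = 12,219.00 Cr
  749.00 Cr + 22% × (12,219.00 Cr − 9,800.00 Cr) = 749.00 Cr + 22% × 2,419.00 Cr = 1,281.18 Cr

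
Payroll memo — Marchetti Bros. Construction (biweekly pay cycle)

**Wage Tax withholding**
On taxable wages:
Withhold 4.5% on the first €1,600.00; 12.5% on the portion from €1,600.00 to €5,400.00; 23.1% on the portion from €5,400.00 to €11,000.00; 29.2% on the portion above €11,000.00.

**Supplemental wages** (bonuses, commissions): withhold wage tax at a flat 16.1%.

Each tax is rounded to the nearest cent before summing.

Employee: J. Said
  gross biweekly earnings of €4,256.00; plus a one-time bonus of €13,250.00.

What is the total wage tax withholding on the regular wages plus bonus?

€2,537.25

Wage Tax: taxable = €4,256.00
  €72.00 + 12.5% × (€4,256.00 − €1,600.00) = €72.00 + 12.5% × €2,656.00 = €404.00
Supplemental (16.1% flat on bonus): 16.1% × €13,250.00 = €2,133.25
Total wage tax: €404.00 + €2,133.25 = €2,537.25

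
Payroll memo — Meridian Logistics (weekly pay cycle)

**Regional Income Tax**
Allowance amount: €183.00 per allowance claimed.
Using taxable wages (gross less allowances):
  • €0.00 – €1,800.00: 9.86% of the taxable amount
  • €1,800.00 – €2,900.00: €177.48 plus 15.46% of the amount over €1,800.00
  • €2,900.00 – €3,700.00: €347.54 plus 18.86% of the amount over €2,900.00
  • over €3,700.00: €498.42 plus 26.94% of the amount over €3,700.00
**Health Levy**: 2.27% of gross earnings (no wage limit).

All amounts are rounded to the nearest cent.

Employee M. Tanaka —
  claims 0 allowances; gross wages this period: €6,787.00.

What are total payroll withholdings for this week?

€1,484.12

Regional Income Tax: taxable = €6,787.00
  €498.42 + 26.94% × (€6,787.00 − €3,700.00) = €498.42 + 26.94% × €3,087.00 = €1,330.06
Health Levy: 2.27% × €6,787.00 = €154.06
Total: €1,330.06 + €154.06 = €1,484.12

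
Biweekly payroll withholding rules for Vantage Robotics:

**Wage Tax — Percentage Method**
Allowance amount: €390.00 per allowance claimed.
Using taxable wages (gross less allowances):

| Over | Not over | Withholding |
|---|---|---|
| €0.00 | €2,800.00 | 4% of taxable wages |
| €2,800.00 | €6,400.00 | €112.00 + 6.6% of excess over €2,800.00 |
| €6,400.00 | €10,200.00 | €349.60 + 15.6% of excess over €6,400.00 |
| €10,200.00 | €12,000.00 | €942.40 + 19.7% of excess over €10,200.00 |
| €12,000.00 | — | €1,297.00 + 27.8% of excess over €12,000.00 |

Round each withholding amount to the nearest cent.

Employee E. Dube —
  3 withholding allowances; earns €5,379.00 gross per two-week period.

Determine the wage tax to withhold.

€204.99

Wage Tax: taxable = €5,379.00 − 3×€390.00 = €4,209.00
  €112.00 + 6.6% × (€4,209.00 − €2,800.00) = €112.00 + 6.6% × €1,409.00 = €204.99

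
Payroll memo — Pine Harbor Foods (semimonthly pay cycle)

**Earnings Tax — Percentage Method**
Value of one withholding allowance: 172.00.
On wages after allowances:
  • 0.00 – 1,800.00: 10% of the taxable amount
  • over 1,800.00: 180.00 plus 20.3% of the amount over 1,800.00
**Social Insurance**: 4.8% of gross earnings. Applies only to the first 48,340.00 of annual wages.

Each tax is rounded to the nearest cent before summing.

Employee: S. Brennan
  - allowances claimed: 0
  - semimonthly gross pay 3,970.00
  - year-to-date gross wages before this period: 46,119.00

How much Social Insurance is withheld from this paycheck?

Social Insurance: cap 48,340.00 − YTD 46,119.00 = 2,221.00 subject; 4.8% × 2,221.00 = 106.61

106.61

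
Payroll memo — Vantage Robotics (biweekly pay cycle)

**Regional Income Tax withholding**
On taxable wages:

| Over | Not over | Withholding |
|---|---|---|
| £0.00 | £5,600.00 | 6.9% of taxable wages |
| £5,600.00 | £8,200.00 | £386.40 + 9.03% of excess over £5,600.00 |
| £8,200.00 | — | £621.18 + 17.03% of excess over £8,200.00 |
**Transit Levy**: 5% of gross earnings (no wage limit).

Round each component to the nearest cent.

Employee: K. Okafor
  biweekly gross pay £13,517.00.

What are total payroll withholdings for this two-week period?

£2,202.52

Regional Income Tax: taxable = £13,517.00
  £621.18 + 17.03% × (£13,517.00 − £8,200.00) = £621.18 + 17.03% × £5,317.00 = £1,526.67
Transit Levy: 5% × £13,517.00 = £675.85
Total: £1,526.67 + £675.85 = £2,202.52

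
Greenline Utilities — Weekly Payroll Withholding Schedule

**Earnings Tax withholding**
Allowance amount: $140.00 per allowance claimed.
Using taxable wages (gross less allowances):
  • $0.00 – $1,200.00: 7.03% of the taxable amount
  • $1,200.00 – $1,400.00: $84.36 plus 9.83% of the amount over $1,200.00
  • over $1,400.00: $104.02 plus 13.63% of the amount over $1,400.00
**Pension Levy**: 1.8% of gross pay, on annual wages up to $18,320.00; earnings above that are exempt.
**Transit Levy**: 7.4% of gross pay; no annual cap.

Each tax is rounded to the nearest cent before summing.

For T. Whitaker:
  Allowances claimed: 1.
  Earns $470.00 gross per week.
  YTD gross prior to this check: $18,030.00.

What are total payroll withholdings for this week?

$63.20

Earnings Tax: taxable = $470.00 − 1×$140.00 = $330.00
  7.03% × $330.00 = $23.20
Pension Levy: cap $18,320.00 − YTD $18,030.00 = $290.00 subject; 1.8% × $290.00 = $5.22
Transit Levy: 7.4% × $470.00 = $34.78
Total: $23.20 + $5.22 + $34.78 = $63.20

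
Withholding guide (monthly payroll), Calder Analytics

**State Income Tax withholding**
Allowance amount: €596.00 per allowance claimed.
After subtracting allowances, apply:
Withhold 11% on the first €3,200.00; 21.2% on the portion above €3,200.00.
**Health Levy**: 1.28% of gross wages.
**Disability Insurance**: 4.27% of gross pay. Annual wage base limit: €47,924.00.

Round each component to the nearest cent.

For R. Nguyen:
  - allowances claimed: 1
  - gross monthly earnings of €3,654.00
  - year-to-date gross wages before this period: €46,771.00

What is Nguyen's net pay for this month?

State Income Tax: taxable = €3,654.00 − 1×€596.00 = €3,058.00
  11% × €3,058.00 = €336.38
Health Levy: 1.28% × €3,654.00 = €46.77
Disability Insurance: cap €47,924.00 − YTD €46,771.00 = €1,153.00 subject; 4.27% × €1,153.00 = €49.23
Total withheld: €336.38 + €46.77 + €49.23 = €432.38
Net pay: €3,654.00 − €432.38 = €3,221.62

€3,221.62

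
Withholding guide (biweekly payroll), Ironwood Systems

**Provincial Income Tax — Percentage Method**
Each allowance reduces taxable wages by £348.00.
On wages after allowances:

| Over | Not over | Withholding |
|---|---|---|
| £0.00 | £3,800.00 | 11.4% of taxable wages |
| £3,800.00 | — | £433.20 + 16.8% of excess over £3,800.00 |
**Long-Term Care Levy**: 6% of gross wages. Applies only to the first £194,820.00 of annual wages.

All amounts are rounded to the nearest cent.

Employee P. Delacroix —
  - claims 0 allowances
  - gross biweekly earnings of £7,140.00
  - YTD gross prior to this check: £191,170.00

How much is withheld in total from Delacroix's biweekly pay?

Provincial Income Tax: taxable = £7,140.00
  £433.20 + 16.8% × (£7,140.00 − £3,800.00) = £433.20 + 16.8% × £3,340.00 = £994.32
Long-Term Care Levy: cap £194,820.00 − YTD £191,170.00 = £3,650.00 subject; 6% × £3,650.00 = £219.00
Total: £994.32 + £219.00 = £1,213.32

£1,213.32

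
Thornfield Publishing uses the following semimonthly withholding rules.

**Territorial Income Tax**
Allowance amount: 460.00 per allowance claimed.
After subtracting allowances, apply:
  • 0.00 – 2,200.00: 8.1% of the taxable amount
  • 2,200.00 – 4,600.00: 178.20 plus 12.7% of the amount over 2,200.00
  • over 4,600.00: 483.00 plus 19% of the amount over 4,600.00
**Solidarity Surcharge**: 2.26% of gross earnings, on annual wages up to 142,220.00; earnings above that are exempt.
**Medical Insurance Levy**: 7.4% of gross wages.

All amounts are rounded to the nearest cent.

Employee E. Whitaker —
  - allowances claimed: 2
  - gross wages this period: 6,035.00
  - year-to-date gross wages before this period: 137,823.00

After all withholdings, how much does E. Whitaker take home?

Territorial Income Tax: taxable = 6,035.00 − 2×460.00 = 5,115.00
  483.00 + 19% × (5,115.00 − 4,600.00) = 483.00 + 19% × 515.00 = 580.85
Solidarity Surcharge: cap 142,220.00 − YTD 137,823.00 = 4,397.00 subject; 2.26% × 4,397.00 = 99.37
Medical Insurance Levy: 7.4% × 6,035.00 = 446.59
Total withheld: 580.85 + 99.37 + 446.59 = 1,126.81
Net pay: 6,035.00 − 1,126.81 = 4,908.19

4,908.19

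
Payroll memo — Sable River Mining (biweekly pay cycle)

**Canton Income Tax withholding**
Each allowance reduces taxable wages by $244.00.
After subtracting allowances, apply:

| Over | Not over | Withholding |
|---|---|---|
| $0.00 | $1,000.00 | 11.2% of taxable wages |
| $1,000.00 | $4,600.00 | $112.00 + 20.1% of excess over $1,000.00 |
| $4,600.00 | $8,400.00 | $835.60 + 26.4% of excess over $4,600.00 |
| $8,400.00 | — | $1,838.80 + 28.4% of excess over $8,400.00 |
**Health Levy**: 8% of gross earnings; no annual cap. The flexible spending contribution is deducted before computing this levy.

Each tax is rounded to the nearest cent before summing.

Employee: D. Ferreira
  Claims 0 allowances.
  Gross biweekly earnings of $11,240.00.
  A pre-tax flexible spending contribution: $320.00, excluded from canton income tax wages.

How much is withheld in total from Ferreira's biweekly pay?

$3,428.08

Canton Income Tax: taxable = $11,240.00 − $320.00 = $10,920.00
  $1,838.80 + 28.4% × ($10,920.00 − $8,400.00) = $1,838.80 + 28.4% × $2,520.00 = $2,554.48
Health Levy: 8% × $10,920.00 = $873.60
Total: $2,554.48 + $873.60 = $3,428.08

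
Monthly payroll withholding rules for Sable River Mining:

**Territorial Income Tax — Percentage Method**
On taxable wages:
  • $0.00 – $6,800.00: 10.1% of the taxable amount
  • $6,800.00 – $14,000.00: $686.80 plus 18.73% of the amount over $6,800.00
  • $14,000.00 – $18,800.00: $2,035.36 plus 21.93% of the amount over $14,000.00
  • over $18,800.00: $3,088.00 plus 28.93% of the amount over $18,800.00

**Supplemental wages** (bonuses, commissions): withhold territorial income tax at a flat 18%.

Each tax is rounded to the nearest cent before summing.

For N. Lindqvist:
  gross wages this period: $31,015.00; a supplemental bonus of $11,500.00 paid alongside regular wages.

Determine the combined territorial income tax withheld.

Territorial Income Tax: taxable = $31,015.00
  $3,088.00 + 28.93% × ($31,015.00 − $18,800.00) = $3,088.00 + 28.93% × $12,215.00 = $6,621.80
Supplemental (18% flat on bonus): 18% × $11,500.00 = $2,070.00
Total territorial income tax: $6,621.80 + $2,070.00 = $8,691.80

$8,691.80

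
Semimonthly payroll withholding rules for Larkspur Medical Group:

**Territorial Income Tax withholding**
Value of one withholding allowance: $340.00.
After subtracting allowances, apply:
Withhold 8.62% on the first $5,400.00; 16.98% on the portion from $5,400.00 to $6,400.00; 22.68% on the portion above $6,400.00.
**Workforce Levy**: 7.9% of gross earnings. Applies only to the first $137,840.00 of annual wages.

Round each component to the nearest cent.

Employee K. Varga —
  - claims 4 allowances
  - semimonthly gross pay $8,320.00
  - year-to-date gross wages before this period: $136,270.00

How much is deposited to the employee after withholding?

$7,433.68

Territorial Income Tax: taxable = $8,320.00 − 4×$340.00 = $6,960.00
  $635.28 + 22.68% × ($6,960.00 − $6,400.00) = $635.28 + 22.68% × $560.00 = $762.29
Workforce Levy: cap $137,840.00 − YTD $136,270.00 = $1,570.00 subject; 7.9% × $1,570.00 = $124.03
Total withheld: $762.29 + $124.03 = $886.32
Net pay: $8,320.00 − $886.32 = $7,433.68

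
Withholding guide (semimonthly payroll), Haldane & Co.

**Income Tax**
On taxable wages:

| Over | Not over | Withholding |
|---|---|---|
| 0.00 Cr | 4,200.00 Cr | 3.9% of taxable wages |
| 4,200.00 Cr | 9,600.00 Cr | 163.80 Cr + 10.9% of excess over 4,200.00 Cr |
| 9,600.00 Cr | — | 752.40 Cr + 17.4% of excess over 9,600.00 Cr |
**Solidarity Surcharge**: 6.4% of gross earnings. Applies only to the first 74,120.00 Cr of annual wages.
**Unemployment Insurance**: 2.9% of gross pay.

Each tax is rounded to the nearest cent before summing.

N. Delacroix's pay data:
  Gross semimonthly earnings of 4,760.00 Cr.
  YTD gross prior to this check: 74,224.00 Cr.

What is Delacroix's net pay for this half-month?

Income Tax: taxable = 4,760.00 Cr
  163.80 Cr + 10.9% × (4,760.00 Cr − 4,200.00 Cr) = 163.80 Cr + 10.9% × 560.00 Cr = 224.84 Cr
Solidarity Surcharge: YTD 74,224.00 Cr ≥ cap 74,120.00 Cr → 0.00 Cr
Unemployment Insurance: 2.9% × 4,760.00 Cr = 138.04 Cr
Total withheld: 224.84 Cr + 0.00 Cr + 138.04 Cr = 362.88 Cr
Net pay: 4,760.00 Cr − 362.88 Cr = 4,397.12 Cr

4,397.12 Cr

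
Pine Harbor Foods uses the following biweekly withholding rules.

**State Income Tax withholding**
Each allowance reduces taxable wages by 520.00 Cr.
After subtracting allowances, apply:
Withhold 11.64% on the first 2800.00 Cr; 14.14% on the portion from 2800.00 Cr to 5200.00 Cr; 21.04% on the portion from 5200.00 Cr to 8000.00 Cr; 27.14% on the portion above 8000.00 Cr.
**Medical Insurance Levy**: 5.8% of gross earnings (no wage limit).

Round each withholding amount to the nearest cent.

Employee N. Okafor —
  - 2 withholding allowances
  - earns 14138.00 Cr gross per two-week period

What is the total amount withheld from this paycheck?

3458.00 Cr

State Income Tax: taxable = 14138.00 Cr − 2×520.00 Cr = 13098.00 Cr
  1254.40 Cr + 27.14% × (13098.00 Cr − 8000.00 Cr) = 1254.40 Cr + 27.14% × 5098.00 Cr = 2638.00 Cr
Medical Insurance Levy: 5.8% × 14138.00 Cr = 820.00 Cr
Total: 2638.00 Cr + 820.00 Cr = 3458.00 Cr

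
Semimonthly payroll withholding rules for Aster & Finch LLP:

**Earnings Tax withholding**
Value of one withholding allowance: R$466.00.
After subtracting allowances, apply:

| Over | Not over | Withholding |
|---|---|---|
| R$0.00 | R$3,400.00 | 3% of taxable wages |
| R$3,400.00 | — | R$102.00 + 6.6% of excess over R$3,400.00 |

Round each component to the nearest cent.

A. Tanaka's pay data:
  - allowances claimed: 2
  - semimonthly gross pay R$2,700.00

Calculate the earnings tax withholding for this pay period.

Earnings Tax: taxable = R$2,700.00 − 2×R$466.00 = R$1,768.00
  3% × R$1,768.00 = R$53.04

R$53.04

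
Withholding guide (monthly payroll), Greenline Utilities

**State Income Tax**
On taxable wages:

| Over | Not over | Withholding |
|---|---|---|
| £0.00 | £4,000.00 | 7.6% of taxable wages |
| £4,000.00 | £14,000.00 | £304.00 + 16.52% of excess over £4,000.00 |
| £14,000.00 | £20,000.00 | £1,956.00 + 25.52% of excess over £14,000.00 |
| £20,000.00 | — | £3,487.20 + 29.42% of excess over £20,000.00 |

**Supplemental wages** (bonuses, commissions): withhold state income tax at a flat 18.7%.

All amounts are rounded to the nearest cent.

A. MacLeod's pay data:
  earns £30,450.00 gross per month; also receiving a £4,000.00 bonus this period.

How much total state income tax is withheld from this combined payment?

State Income Tax: taxable = £30,450.00
  £3,487.20 + 29.42% × (£30,450.00 − £20,000.00) = £3,487.20 + 29.42% × £10,450.00 = £6,561.59
Supplemental (18.7% flat on bonus): 18.7% × £4,000.00 = £748.00
Total state income tax: £6,561.59 + £748.00 = £7,309.59

£7,309.59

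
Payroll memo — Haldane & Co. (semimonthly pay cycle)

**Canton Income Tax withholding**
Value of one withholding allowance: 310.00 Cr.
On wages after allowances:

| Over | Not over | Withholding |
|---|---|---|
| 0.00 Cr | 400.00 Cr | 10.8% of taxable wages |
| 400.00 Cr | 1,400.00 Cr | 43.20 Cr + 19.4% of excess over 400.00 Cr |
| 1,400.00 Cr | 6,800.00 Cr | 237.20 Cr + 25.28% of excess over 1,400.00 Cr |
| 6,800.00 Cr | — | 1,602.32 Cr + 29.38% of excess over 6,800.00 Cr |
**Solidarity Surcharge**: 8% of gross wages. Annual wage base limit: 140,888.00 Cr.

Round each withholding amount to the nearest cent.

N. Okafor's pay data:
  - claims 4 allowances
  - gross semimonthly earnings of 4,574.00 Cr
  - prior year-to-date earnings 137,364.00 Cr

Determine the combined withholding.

1,008.04 Cr

Canton Income Tax: taxable = 4,574.00 Cr − 4×310.00 Cr = 3,334.00 Cr
  237.20 Cr + 25.28% × (3,334.00 Cr − 1,400.00 Cr) = 237.20 Cr + 25.28% × 1,934.00 Cr = 726.12 Cr
Solidarity Surcharge: cap 140,888.00 Cr − YTD 137,364.00 Cr = 3,524.00 Cr subject; 8% × 3,524.00 Cr = 281.92 Cr
Total: 726.12 Cr + 281.92 Cr = 1,008.04 Cr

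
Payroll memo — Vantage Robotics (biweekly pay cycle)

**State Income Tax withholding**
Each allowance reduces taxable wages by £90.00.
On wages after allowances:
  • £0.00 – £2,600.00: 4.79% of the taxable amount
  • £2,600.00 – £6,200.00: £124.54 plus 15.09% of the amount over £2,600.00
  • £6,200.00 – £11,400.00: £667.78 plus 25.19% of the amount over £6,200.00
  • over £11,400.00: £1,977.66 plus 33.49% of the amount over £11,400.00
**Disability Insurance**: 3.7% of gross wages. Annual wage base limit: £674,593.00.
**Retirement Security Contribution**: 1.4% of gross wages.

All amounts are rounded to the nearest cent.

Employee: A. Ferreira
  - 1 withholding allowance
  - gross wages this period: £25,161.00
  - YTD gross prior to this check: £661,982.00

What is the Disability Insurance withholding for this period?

£466.61

Disability Insurance: cap £674,593.00 − YTD £661,982.00 = £12,611.00 subject; 3.7% × £12,611.00 = £466.61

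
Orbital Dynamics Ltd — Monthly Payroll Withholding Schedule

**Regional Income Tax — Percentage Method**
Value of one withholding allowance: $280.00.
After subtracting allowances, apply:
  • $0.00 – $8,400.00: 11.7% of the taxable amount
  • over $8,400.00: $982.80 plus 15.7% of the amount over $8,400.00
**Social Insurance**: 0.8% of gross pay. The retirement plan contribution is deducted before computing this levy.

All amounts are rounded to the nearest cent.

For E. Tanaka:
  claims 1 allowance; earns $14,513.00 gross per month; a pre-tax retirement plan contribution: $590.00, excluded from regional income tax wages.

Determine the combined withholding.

Regional Income Tax: taxable = $14,513.00 − $590.00 − 1×$280.00 = $13,643.00
  $982.80 + 15.7% × ($13,643.00 − $8,400.00) = $982.80 + 15.7% × $5,243.00 = $1,805.95
Social Insurance: 0.8% × $13,923.00 = $111.38
Total: $1,805.95 + $111.38 = $1,917.33

$1,917.33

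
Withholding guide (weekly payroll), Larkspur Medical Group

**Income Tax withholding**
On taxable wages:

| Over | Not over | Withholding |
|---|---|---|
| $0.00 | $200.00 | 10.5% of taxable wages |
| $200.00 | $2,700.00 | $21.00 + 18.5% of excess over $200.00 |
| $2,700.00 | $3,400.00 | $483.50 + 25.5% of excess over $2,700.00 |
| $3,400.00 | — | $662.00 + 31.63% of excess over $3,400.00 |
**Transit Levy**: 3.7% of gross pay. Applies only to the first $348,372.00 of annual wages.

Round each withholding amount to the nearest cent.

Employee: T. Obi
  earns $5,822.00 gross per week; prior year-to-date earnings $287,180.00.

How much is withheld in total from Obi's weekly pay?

$1,643.49

Income Tax: taxable = $5,822.00
  $662.00 + 31.63% × ($5,822.00 − $3,400.00) = $662.00 + 31.63% × $2,422.00 = $1,428.08
Transit Levy: 3.7% × $5,822.00 = $215.41
Total: $1,428.08 + $215.41 = $1,643.49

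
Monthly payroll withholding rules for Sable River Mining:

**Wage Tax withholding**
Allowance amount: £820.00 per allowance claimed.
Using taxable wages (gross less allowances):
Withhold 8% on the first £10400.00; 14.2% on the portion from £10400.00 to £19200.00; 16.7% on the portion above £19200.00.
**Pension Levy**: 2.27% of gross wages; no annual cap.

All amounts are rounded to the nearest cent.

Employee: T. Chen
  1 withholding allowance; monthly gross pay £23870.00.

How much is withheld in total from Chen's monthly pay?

Wage Tax: taxable = £23870.00 − 1×£820.00 = £23050.00
  £2081.60 + 16.7% × (£23050.00 − £19200.00) = £2081.60 + 16.7% × £3850.00 = £2724.55
Pension Levy: 2.27% × £23870.00 = £541.85
Total: £2724.55 + £541.85 = £3266.40

£3266.40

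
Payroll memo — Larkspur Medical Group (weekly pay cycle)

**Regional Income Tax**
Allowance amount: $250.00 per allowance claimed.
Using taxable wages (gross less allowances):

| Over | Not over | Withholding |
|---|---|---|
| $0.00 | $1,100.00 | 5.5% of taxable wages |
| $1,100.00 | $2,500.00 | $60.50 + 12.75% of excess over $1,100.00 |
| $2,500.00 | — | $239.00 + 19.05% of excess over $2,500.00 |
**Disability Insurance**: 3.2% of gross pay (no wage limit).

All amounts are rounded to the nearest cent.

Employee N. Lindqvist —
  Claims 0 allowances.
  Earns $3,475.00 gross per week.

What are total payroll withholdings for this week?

$535.94

Regional Income Tax: taxable = $3,475.00
  $239.00 + 19.05% × ($3,475.00 − $2,500.00) = $239.00 + 19.05% × $975.00 = $424.74
Disability Insurance: 3.2% × $3,475.00 = $111.20
Total: $424.74 + $111.20 = $535.94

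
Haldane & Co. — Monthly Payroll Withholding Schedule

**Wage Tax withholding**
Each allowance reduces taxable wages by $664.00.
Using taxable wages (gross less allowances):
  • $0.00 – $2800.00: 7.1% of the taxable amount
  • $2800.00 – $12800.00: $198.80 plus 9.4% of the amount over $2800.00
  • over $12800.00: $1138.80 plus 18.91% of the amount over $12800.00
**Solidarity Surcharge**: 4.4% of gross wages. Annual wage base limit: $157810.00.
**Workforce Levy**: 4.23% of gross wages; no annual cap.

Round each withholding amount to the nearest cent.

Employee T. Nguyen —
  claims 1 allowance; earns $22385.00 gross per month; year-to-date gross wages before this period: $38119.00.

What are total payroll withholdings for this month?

$4757.59

Wage Tax: taxable = $22385.00 − 1×$664.00 = $21721.00
  $1138.80 + 18.91% × ($21721.00 − $12800.00) = $1138.80 + 18.91% × $8921.00 = $2825.76
Solidarity Surcharge: 4.4% × $22385.00 = $984.94
Workforce Levy: 4.23% × $22385.00 = $946.89
Total: $2825.76 + $984.94 + $946.89 = $4757.59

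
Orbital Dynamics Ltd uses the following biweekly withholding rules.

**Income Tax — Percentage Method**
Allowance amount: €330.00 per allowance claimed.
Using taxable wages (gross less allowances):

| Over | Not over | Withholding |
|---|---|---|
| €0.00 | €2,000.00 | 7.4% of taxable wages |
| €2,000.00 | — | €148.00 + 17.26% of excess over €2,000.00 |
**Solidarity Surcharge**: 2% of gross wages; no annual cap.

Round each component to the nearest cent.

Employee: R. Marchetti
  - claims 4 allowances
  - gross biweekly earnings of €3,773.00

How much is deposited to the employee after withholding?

€3,471.35

Income Tax: taxable = €3,773.00 − 4×€330.00 = €2,453.00
  €148.00 + 17.26% × (€2,453.00 − €2,000.00) = €148.00 + 17.26% × €453.00 = €226.19
Solidarity Surcharge: 2% × €3,773.00 = €75.46
Total withheld: €226.19 + €75.46 = €301.65
Net pay: €3,773.00 − €301.65 = €3,471.35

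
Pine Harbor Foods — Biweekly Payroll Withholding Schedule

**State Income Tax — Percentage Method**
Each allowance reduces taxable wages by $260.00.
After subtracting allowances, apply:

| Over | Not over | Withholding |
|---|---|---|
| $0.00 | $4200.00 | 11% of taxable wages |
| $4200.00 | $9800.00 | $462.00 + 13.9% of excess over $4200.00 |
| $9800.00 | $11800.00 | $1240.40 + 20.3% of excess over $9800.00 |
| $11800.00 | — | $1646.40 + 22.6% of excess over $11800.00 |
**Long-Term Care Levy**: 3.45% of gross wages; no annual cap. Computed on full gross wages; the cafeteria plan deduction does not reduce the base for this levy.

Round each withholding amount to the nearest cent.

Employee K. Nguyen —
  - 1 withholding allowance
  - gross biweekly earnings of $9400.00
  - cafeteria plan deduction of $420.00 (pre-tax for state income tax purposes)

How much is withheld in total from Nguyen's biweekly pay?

State Income Tax: taxable = $9400.00 − $420.00 − 1×$260.00 = $8720.00
  $462.00 + 13.9% × ($8720.00 − $4200.00) = $462.00 + 13.9% × $4520.00 = $1090.28
Long-Term Care Levy: 3.45% × $9400.00 = $324.30
Total: $1090.28 + $324.30 = $1414.58

$1414.58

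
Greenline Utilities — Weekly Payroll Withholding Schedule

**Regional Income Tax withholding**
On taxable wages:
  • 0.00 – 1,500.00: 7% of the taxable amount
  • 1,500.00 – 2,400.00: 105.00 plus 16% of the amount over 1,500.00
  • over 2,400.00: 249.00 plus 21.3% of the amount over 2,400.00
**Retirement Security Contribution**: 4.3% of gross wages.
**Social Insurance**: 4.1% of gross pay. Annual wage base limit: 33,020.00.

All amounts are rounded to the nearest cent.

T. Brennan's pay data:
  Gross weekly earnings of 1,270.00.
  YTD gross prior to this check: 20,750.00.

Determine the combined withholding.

Regional Income Tax: taxable = 1,270.00
  7% × 1,270.00 = 88.90
Retirement Security Contribution: 4.3% × 1,270.00 = 54.61
Social Insurance: 4.1% × 1,270.00 = 52.07
Total: 88.90 + 54.61 + 52.07 = 195.58

195.58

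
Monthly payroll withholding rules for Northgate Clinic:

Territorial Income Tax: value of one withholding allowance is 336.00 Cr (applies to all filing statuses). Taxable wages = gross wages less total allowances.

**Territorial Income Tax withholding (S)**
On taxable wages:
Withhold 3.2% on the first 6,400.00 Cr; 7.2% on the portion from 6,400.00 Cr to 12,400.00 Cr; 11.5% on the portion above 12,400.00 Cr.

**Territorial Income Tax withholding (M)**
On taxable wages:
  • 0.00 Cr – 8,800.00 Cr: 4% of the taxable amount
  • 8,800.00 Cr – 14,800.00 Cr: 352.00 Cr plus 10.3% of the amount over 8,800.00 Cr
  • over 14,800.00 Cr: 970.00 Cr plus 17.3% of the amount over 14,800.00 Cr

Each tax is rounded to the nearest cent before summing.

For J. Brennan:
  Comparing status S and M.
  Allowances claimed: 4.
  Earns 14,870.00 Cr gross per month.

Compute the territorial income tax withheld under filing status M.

Territorial Income Tax (M): taxable = 14,870.00 Cr − 4×336.00 Cr = 13,526.00 Cr
  352.00 Cr + 10.3% × (13,526.00 Cr − 8,800.00 Cr) = 352.00 Cr + 10.3% × 4,726.00 Cr = 838.78 Cr

838.78 Cr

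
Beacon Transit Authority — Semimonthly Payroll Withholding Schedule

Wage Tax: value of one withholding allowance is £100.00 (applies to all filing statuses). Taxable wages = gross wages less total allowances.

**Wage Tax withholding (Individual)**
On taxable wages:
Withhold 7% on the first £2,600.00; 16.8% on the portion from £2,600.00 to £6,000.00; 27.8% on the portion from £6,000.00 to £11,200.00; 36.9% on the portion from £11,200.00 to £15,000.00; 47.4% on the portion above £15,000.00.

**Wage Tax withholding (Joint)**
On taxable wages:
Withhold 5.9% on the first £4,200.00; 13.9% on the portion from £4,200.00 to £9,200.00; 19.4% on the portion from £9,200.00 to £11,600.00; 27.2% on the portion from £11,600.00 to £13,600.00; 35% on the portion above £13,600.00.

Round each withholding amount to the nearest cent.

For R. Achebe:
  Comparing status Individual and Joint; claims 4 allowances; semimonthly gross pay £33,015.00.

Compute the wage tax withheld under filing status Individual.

£11,950.51

Wage Tax (Individual): taxable = £33,015.00 − 4×£100.00 = £32,615.00
  £3,601.00 + 47.4% × (£32,615.00 − £15,000.00) = £3,601.00 + 47.4% × £17,615.00 = £11,950.51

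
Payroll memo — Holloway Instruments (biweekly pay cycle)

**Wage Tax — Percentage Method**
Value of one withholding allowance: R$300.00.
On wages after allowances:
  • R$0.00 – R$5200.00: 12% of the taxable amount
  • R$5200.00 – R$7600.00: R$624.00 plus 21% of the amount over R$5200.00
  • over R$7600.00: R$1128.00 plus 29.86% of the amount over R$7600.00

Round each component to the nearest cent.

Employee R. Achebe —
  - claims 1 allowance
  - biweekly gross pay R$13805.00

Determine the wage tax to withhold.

R$2891.23

Wage Tax: taxable = R$13805.00 − 1×R$300.00 = R$13505.00
  R$1128.00 + 29.86% × (R$13505.00 − R$7600.00) = R$1128.00 + 29.86% × R$5905.00 = R$2891.23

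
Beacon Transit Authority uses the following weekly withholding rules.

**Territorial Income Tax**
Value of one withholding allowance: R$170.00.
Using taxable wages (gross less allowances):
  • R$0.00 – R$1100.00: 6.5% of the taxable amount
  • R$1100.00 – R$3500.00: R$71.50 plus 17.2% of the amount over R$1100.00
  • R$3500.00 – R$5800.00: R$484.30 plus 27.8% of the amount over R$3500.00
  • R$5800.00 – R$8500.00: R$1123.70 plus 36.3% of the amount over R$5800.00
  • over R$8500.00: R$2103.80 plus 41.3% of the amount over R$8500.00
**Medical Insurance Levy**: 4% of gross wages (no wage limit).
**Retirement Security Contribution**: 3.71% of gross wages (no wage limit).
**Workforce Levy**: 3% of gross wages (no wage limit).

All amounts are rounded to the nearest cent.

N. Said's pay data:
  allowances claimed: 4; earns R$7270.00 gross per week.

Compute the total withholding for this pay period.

R$2189.09

Territorial Income Tax: taxable = R$7270.00 − 4×R$170.00 = R$6590.00
  R$1123.70 + 36.3% × (R$6590.00 − R$5800.00) = R$1123.70 + 36.3% × R$790.00 = R$1410.47
Medical Insurance Levy: 4% × R$7270.00 = R$290.80
Retirement Security Contribution: 3.71% × R$7270.00 = R$269.72
Workforce Levy: 3% × R$7270.00 = R$218.10
Total: R$1410.47 + R$290.80 + R$269.72 + R$218.10 = R$2189.09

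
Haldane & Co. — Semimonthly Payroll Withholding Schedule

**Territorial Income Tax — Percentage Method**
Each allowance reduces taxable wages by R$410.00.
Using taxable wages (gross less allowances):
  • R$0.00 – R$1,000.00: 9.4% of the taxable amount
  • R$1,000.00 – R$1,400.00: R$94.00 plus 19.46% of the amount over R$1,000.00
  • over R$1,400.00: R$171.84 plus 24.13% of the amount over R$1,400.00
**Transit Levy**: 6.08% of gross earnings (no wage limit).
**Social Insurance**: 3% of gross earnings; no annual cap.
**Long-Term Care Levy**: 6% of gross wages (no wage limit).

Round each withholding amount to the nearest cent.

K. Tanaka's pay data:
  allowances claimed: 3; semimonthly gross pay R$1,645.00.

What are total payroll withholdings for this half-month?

Territorial Income Tax: taxable = R$1,645.00 − 3×R$410.00 = R$415.00
  9.4% × R$415.00 = R$39.01
Transit Levy: 6.08% × R$1,645.00 = R$100.02
Social Insurance: 3% × R$1,645.00 = R$49.35
Long-Term Care Levy: 6% × R$1,645.00 = R$98.70
Total: R$39.01 + R$100.02 + R$49.35 + R$98.70 = R$287.08

R$287.08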